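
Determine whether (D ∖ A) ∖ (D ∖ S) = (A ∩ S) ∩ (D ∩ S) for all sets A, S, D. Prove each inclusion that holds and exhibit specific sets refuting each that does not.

(⊆) fails and (⊇) fails.

(⟹) This inclusion fails. Take A = ∅, S = {1}, D = {1}; then 1 ∈ (D ∖ A) ∖ (D ∖ S) but 1 ∉ (A ∩ S) ∩ (D ∩ S).

(⟸) This inclusion fails. Take A = {1}, S = {1}, D = {1}; then 1 ∈ (A ∩ S) ∩ (D ∩ S) but 1 ∉ (D ∖ A) ∖ (D ∖ S).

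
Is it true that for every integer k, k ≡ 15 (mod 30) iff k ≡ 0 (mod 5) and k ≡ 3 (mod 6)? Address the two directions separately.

(⇒) Suppose k ≡ 15 (mod 30); write k = 30j + 15. Since 5 ∣ 30, reducing mod 5 gives k ≡ 15 ≡ 0 (mod 5); since 6 ∣ 30, reducing mod 6 gives k ≡ 15 ≡ 3 (mod 6).

(⇐) Conversely, if k ≡ 0 (mod 5) and k ≡ 3 (mod 6), then by the Chinese remainder theorem k ≡ 15 (mod 30). This is exactly k ≡ 15 (mod 30).

The biconditional holds.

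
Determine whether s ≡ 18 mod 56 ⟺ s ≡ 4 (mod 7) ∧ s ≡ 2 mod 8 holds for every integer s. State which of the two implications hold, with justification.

(⟹) Suppose s ≡ 18 (mod 56); write s = 56j + 18. Since 7 ∣ 56, reducing mod 7 gives s ≡ 18 ≡ 4 (mod 7); since 8 ∣ 56, reducing mod 8 gives s ≡ 18 ≡ 2 (mod 8).

(⟸) Conversely, if s ≡ 4 (mod 7) and s ≡ 2 (mod 8), then by the Chinese remainder theorem s ≡ 18 (mod 56). This is exactly s ≡ 18 (mod 56).

Both directions hold; the statement is true.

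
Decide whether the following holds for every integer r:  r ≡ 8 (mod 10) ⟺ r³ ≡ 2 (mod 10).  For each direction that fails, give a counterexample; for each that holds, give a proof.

(⟹) Suppose r ≡ 8 (mod 10). Write r = 10j + 8. Then (10j + 8)³ = 1000j³ + 2400j² + 1920j + 512 = 10(100j³ + 240j² + 192j + 51) + 2, so r³ ≡ 2 (mod 10).

(⟸) For the converse, argue contrapositively. If r ≢ 8 (mod 10), then r is congruent to one of 0, 1, 2, 3, 4, 5, 6, 7, 9 modulo 10, and these give r³ ≡ 0, 1, 8, 7, 4, 5, 6, 3, 9 respectively — never 2.

Both implications hold.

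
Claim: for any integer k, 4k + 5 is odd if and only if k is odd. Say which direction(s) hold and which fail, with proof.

(→) This fails: take k = 0. Then 4k + 5 = 5, which is odd, yet k = 0 is even, not odd.

(←) Suppose k is odd. Since 4 is even, 4k is even for every k, so 4k + 5 has the same parity as 5, which is odd. Hence 4k + 5 is odd.

Not equivalent: only (⇐) holds.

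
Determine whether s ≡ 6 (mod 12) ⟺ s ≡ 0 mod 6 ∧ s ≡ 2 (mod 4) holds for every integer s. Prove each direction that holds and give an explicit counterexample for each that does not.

Both implications hold.

(←) If s ≡ 0 (mod 6) and s ≡ 2 (mod 4), then by the Chinese remainder theorem s ≡ 6 (mod 12). This is exactly s ≡ 6 (mod 12).

(→) Suppose s ≡ 6 (mod 12); write s = 12j + 6. Since 6 ∣ 12, reducing mod 6 gives s ≡ 6 ≡ 0 (mod 6); since 4 ∣ 12, reducing mod 4 gives s ≡ 6 ≡ 2 (mod 4).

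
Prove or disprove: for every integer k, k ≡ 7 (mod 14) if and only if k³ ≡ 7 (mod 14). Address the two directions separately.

(→) Suppose k ≡ 7 (mod 14). Write k = 14j + 7. Then (14j + 7)³ = 2744j³ + 4116j² + 2058j + 343 = 14(196j³ + 294j² + 147j + 24) + 7, so k³ ≡ 7 (mod 14).

(←) Conversely, suppose k³ ≡ 7 (mod 14). The only residue r in {0, …, 13} with r³ ≡ 7 (mod 14) is r = 7, so k ≡ 7 (mod 14).

Equivalent; both directions hold.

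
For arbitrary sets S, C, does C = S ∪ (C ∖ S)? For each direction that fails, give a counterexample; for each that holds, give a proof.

(⊆) holds; (⊇) fails.

Forward inclusion. Let x ∈ C. Then either x ∈ C and x ∉ S; or x ∈ S ∩ C. In each case x ∈ S ∪ (C ∖ S), so C ⊆ S ∪ (C ∖ S).

Reverse inclusion. This inclusion fails. Take S = {1}, C = ∅; then 1 ∈ S ∪ (C ∖ S) but 1 ∉ C.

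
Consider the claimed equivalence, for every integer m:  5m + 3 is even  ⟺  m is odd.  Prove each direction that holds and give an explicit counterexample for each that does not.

The biconditional holds.

(⟸) Suppose m is odd; write m = 2j + 1. Then 5m + 3 = 5·(2j + 1) + 3 = 2·5j + 8, which is even.

(⟹) Suppose 5m + 3 is even. Since 5 is odd, 5m and m have the same parity, so 5m + 3 ≡ m + 3 (mod 2). As 3 is odd, 5m + 3 is even exactly when m is odd. Thus m is odd.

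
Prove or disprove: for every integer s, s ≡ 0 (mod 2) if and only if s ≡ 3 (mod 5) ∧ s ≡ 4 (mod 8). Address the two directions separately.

Only the converse holds.

(⇒) This fails: s = 0 gives 0 ≡ 0 (mod 2) but 0 ≡ 0 (mod 5), so the conjunction on the right does not hold.

(⇐) Conversely, if s ≡ 3 (mod 5) and s ≡ 4 (mod 8), then by the Chinese remainder theorem s ≡ 28 (mod 40). Since 28 ≡ 0 (mod 2) and 2 ∣ 40, we get s ≡ 0 (mod 2).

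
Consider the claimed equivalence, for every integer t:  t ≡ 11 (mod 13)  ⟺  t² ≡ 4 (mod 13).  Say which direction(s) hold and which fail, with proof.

The forward direction holds; the converse fails.

Forward direction. Suppose t ≡ 11 (mod 13). Write t = 13j + 11. Then (13j + 11)² = 169j² + 286j + 121 = 13(13j² + 22j + 9) + 4, so t² ≡ 4 (mod 13).

Converse. This fails: take t = 2. Then 2² = 4 ≡ 4 (mod 13), yet 2 ≡ 2 (mod 13), not 11.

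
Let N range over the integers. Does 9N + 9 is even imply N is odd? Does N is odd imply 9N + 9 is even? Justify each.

The biconditional holds.

(⟹) Suppose 9N + 9 is even. Since 9 is odd, 9N and N have the same parity, so 9N + 9 ≡ N + 9 (mod 2). As 9 is odd, 9N + 9 is even exactly when N is odd. Thus N is odd.

(⟸) Conversely, suppose N is odd; write N = 2j + 1. Then 9N + 9 = 9·(2j + 1) + 9 = 2·9j + 18, which is even.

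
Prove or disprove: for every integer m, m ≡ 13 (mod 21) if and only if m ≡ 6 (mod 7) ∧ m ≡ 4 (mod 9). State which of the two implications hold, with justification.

The forward direction fails; the converse holds.

(⇒) This fails: m = 34 gives 34 ≡ 13 (mod 21) but 34 ≡ 7 (mod 9), so the conjunction on the right does not hold.

(⇐) Conversely, if m ≡ 6 (mod 7) and m ≡ 4 (mod 9), then by the Chinese remainder theorem m ≡ 13 (mod 63). Since 13 ≡ 13 (mod 21) and 21 ∣ 63, we get m ≡ 13 (mod 21).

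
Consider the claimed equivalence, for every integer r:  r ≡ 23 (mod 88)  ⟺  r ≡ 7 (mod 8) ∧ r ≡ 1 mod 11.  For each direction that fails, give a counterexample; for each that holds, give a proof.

[⇒] Suppose r ≡ 23 (mod 88); write r = 88j + 23. Since 8 ∣ 88, reducing mod 8 gives r ≡ 23 ≡ 7 (mod 8); since 11 ∣ 88, reducing mod 11 gives r ≡ 23 ≡ 1 (mod 11).

[⇐] Conversely, if r ≡ 7 (mod 8) and r ≡ 1 (mod 11), then by the Chinese remainder theorem r ≡ 23 (mod 88). This is exactly r ≡ 23 (mod 88).

Both implications hold.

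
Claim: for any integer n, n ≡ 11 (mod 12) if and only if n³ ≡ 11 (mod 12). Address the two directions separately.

(⟹) Suppose n ≡ 11 (mod 12). Write n = 12j + 11. Then (12j + 11)³ = 1728j³ + 4752j² + 4356j + 1331 = 12(144j³ + 396j² + 363j + 110) + 11, so n³ ≡ 11 (mod 12).

(⟸) Conversely, suppose n³ ≡ 11 (mod 12). The only residue r in {0, …, 11} with r³ ≡ 11 (mod 12) is r = 11, so n ≡ 11 (mod 12).

Both directions hold.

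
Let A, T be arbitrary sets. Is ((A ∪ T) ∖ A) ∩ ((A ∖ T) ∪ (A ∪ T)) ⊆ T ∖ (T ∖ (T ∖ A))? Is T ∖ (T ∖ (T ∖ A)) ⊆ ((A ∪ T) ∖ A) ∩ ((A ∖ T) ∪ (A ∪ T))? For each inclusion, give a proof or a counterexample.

The two sets are equal.

Forward inclusion. Let x ∈ ((A ∪ T) ∖ A) ∩ ((A ∖ T) ∪ (A ∪ T)). Then x ∈ T and x ∉ A, from which x ∈ T ∖ (T ∖ (T ∖ A)).

Reverse inclusion. Let x ∈ T ∖ (T ∖ (T ∖ A)). Then x ∈ T and x ∉ A, from which x ∈ ((A ∪ T) ∖ A) ∩ ((A ∖ T) ∪ (A ∪ T)).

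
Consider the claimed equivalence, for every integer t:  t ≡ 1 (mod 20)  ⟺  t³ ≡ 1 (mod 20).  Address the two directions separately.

(⇒) Suppose t ≡ 1 (mod 20). Write t = 20j + 1. Then (20j + 1)³ = 8000j³ + 1200j² + 60j + 1 = 20(400j³ + 60j² + 3j) + 1, so t³ ≡ 1 (mod 20).

(⇐) Conversely, suppose t³ ≡ 1 (mod 20). The only residue r in {0, …, 19} with r³ ≡ 1 (mod 20) is r = 1, so t ≡ 1 (mod 20).

Both directions hold.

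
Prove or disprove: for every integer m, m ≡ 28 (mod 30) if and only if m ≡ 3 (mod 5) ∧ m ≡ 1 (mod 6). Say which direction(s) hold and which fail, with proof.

(→) This fails: m = 28 gives 28 ≡ 28 (mod 30) but 28 ≡ 4 (mod 6), so the conjunction on the right does not hold.

(←) This fails: m = 13 satisfies both congruences on the right (13 ≡ 3 mod 5 and 13 ≡ 1 mod 6) yet 13 ≡ 13 (mod 30), not 28.

(⇒) fails and (⇐) fails.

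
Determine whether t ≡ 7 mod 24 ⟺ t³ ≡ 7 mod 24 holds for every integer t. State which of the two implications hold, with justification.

Both directions hold; the statement is true.

(⇒) Suppose t ≡ 7 mod 24. Write t = 24j + 7. Then (24j + 7)³ = 13824j³ + 12096j² + 3528j + 343 = 24(576j³ + 504j² + 147j + 14) + 7, so t³ ≡ 7 (mod 24).

(⇐) Conversely, suppose t³ ≡ 7 (mod 24). The only residue r in {0, …, 23} with r³ ≡ 7 (mod 24) is r = 7, so t ≡ 7 (mod 24).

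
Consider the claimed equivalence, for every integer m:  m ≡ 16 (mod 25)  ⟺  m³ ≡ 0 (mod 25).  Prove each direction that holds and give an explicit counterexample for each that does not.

(⟹) This fails: take m = 16. Then 16 ≡ 16 (mod 25), but 16³ = 4096 ≡ 21 (mod 25), not 0.

(⟸) This fails: take m = 0. Then 0³ = 0 ≡ 0 (mod 25), yet 0 ≡ 0 (mod 25), not 16.

Neither implication holds.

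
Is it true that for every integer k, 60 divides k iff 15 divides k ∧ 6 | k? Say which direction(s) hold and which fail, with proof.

Only the forward implication holds.

(⇒) If 60 ∣ k, write k = 60q. Since 60 = 4·15, k = 15·(4q), so 15 ∣ k; and since 60 = 10·6, k = 6·(10q), so 6 ∣ k.

(⇐) This fails: take k = 30. Both 15 ∣ 30 and 6 ∣ 30, yet 30 is not a multiple of 60 (since 30 = 0·60 + 30), so 60 ∤ 30.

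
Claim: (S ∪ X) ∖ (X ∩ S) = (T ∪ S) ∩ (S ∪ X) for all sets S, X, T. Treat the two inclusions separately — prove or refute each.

Forward inclusion. This inclusion fails. Take S = ∅, X = {1}, T = ∅; then 1 ∈ (S ∪ X) ∖ (X ∩ S) but 1 ∉ (T ∪ S) ∩ (S ∪ X).

Reverse inclusion. This inclusion fails. Take S = {1}, X = {1}, T = ∅; then 1 ∈ (T ∪ S) ∩ (S ∪ X) but 1 ∉ (S ∪ X) ∖ (X ∩ S).

(⊆) fails and (⊇) fails.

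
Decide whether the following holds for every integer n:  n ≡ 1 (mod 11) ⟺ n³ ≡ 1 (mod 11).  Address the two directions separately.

The biconditional holds.

(⟹) Suppose n ≡ 1 (mod 11). Write n = 11j + 1. Then (11j + 1)³ = 1331j³ + 363j² + 33j + 1 = 11(121j³ + 33j² + 3j) + 1, so n³ ≡ 1 (mod 11).

(⟸) For the converse, argue contrapositively. If n ≢ 1 (mod 11), then n is congruent to one of 0, 2, 3, 4, 5, 6, 7, 8, 9, 10 modulo 11, and these give n³ ≡ 0, 8, 5, 9, 4, 7, 2, 6, 3, 10 respectively — never 1.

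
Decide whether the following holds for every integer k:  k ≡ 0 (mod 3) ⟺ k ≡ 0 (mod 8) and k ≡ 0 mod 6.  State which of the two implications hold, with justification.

Only the reverse direction holds.

[⇒] This fails: k = 3 gives 3 ≡ 0 (mod 3) but 3 ≡ 3 (mod 8), so the conjunction on the right does not hold.

[⇐] Conversely, if k ≡ 0 (mod 8) and k ≡ 0 (mod 6), then by the Chinese remainder theorem k ≡ 0 (mod 24). Since 0 ≡ 0 (mod 3) and 3 ∣ 24, we get k ≡ 0 (mod 3).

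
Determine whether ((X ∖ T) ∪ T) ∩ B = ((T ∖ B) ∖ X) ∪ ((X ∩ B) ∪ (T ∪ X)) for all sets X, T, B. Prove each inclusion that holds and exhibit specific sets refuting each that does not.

(⊆) holds; (⊇) fails.

(⊆) Let x ∈ ((X ∖ T) ∪ T) ∩ B. Then either x ∈ X ∩ B and x ∉ T; or x ∈ T ∩ B and x ∉ X; or x ∈ X ∩ T ∩ B. In each case x ∈ ((T ∖ B) ∖ X) ∪ ((X ∩ B) ∪ (T ∪ X)), so ((X ∖ T) ∪ T) ∩ B ⊆ ((T ∖ B) ∖ X) ∪ ((X ∩ B) ∪ (T ∪ X)).

(⊇) This inclusion fails. Take X = {1}, T = ∅, B = ∅; then 1 ∈ ((T ∖ B) ∖ X) ∪ ((X ∩ B) ∪ (T ∪ X)) but 1 ∉ ((X ∖ T) ∪ T) ∩ B.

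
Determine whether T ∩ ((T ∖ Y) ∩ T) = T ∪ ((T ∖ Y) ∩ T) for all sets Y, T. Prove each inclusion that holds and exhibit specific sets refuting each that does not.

Only the forward inclusion holds.

(⟹) Let x ∈ T ∩ ((T ∖ Y) ∩ T). Then x ∈ T and x ∉ Y, from which x ∈ T ∪ ((T ∖ Y) ∩ T).

(⟸) This inclusion fails. Take Y = {1}, T = {1}; then 1 ∈ T ∪ ((T ∖ Y) ∩ T) but 1 ∉ T ∩ ((T ∖ Y) ∩ T).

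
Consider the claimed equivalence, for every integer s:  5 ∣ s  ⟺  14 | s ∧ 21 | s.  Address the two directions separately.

Neither implication holds.

(⇒) This fails: take s = 5. Certainly 5 ∣ 5, but 14 ∤ 5.

(⇐) This fails: take s = 42. Both 14 ∣ 42 and 21 ∣ 42, yet 42 is not a multiple of 5 (since 42 = 8·5 + 2), so 5 ∤ 42.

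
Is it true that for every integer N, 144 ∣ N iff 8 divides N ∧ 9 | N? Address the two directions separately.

(⇒) If 144 ∣ N, write N = 144q. Since 144 = 18·8, N = 8·(18q), so 8 ∣ N; and since 144 = 16·9, N = 9·(16q), so 9 ∣ N.

(⇐) This fails: take N = 72. Both 8 ∣ 72 and 9 ∣ 72, yet 72 is not a multiple of 144 (since 72 = 0·144 + 72), so 144 ∤ 72.

(⇒) holds; (⇐) fails.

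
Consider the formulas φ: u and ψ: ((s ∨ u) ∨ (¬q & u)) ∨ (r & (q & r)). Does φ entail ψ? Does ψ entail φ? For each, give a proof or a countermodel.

[⇐] This fails. Under q = T, r = T, u = F, s = F, the left side is false but the right side is true.

[⇒] Assume the antecedent. If u is true, the consequent reduces to true regardless of the other variables. If u is false, the antecedent cannot hold. Either way the consequent holds.

Only the forward implication holds.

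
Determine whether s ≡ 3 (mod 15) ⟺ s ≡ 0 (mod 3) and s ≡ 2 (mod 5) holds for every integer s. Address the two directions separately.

Neither direction holds.

[⇒] This fails: s = 3 gives 3 ≡ 3 (mod 15) but 3 ≡ 3 (mod 5), so the conjunction on the right does not hold.

[⇐] This fails: s = 12 satisfies both congruences on the right (12 ≡ 0 mod 3 and 12 ≡ 2 mod 5) yet 12 ≡ 12 (mod 15), not 3.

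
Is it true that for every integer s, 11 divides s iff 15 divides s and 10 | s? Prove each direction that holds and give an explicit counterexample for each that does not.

Both directions fail.

(→) This fails: take s = 11. Certainly 11 ∣ 11, but 15 ∤ 11.

(←) This fails: take s = 30. Both 15 ∣ 30 and 10 ∣ 30, yet 30 is not a multiple of 11 (since 30 = 2·11 + 8), so 11 ∤ 30.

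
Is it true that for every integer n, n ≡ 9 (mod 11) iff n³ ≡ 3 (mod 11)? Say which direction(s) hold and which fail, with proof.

Both directions hold; the statement is true.

Forward direction. Suppose n ≡ 9 (mod 11). Write n = 11j + 9. Then (11j + 9)³ = 1331j³ + 3267j² + 2673j + 729 = 11(121j³ + 297j² + 243j + 66) + 3, so n³ ≡ 3 (mod 11).

Converse. For the converse, argue contrapositively. If n ≢ 9 (mod 11), then n is congruent to one of 0, 1, 2, 3, 4, 5, 6, 7, 8, 10 modulo 11, and these give n³ ≡ 0, 1, 8, 5, 9, 4, 7, 2, 6, 10 respectively — never 3.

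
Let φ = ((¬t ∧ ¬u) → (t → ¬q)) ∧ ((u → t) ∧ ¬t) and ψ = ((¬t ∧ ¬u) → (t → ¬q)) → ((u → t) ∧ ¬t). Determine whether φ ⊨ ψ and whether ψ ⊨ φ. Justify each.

Forward direction. Assume the antecedent. If u is true, the antecedent cannot hold. If u is false, the antecedent forces (u = F, q = F, t = F) or (u = F, q = T, t = F), and the consequent holds there. Either way the consequent holds.

Converse. Assume the antecedent. If u is true, the antecedent cannot hold. If u is false, the antecedent forces (u = F, q = F, t = F) or (u = F, q = T, t = F), and the consequent holds there. Either way the consequent holds.

Equivalent; both directions hold.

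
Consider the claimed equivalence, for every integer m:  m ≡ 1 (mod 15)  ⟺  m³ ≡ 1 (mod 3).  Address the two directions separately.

Only the forward implication holds.

[⇐] This fails: take m = 4. Then 4³ = 64 ≡ 1 (mod 3), yet 4 ≡ 4 (mod 15), not 1.

[⇒] Suppose m ≡ 1 (mod 15). Then m³ ≡ 1³ = 1 (mod 15), and since 3 ∣ 15, also m³ ≡ 1 (mod 3).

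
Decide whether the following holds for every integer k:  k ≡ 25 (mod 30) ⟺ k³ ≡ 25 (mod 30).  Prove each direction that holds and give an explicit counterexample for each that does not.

Equivalent; both directions hold.

(→) Suppose k ≡ 25 (mod 30). Write k = 30j + 25. Then (30j + 25)³ = 27000j³ + 67500j² + 56250j + 15625 = 30(900j³ + 2250j² + 1875j + 520) + 25, so k³ ≡ 25 (mod 30).

(←) Conversely, suppose k³ ≡ 25 (mod 30). The only residue r in {0, …, 29} with r³ ≡ 25 (mod 30) is r = 25, so k ≡ 25 (mod 30).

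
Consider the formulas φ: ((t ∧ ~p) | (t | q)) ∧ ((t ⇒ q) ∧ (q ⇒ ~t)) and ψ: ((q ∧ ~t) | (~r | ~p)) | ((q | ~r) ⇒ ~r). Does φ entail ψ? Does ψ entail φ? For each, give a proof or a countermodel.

(⇒) holds; (⇐) fails.

[⇒] Assume the antecedent. If t is true, the antecedent cannot hold. If t is false, the consequent reduces to true regardless of the other variables. Either way the consequent holds.

[⇐] This fails. Under t = F, r = F, p = F, q = F, the left side is false but the right side is true.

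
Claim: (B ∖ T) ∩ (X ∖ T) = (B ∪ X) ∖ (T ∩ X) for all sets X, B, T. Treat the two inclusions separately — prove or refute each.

(⊆) holds; (⊇) fails.

(⟹) Let x ∈ (B ∖ T) ∩ (X ∖ T). Then x ∈ X ∩ B and x ∉ T, from which x ∈ (B ∪ X) ∖ (T ∩ X).

(⟸) This inclusion fails. Take X = {1}, B = ∅, T = ∅; then 1 ∈ (B ∪ X) ∖ (T ∩ X) but 1 ∉ (B ∖ T) ∩ (X ∖ T).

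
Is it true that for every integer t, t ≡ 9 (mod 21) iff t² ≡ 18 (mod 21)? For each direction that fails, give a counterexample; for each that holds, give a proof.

Forward direction. Suppose t ≡ 9 (mod 21). Write t = 21j + 9. Then (21j + 9)² = 441j² + 378j + 81 = 21(21j² + 18j + 3) + 18, so t² ≡ 18 (mod 21).

Converse. This fails: take t = 12. Then 12² = 144 ≡ 18 (mod 21), yet 12 ≡ 12 (mod 21), not 9.

The forward direction holds; the converse fails.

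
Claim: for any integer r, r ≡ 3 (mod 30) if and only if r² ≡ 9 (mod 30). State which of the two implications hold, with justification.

Not equivalent: only (⇒) holds.

[⇒] Suppose r ≡ 3 (mod 30). Write r = 30j + 3. Then (30j + 3)² = 900j² + 180j + 9 = 30(30j² + 6j) + 9, so r² ≡ 9 (mod 30).

[⇐] This fails: take r = 27. Then 27² = 729 ≡ 9 (mod 30), yet 27 ≡ 27 (mod 30), not 3.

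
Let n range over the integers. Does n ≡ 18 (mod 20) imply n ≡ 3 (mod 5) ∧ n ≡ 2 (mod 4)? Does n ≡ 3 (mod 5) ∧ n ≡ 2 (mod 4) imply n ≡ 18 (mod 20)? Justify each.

Both directions hold; the statement is true.

(⇒) Suppose n ≡ 18 (mod 20); write n = 20j + 18. Since 5 ∣ 20, reducing mod 5 gives n ≡ 18 ≡ 3 (mod 5); since 4 ∣ 20, reducing mod 4 gives n ≡ 18 ≡ 2 (mod 4).

(⇐) Conversely, if n ≡ 3 (mod 5) and n ≡ 2 (mod 4), then by the Chinese remainder theorem n ≡ 18 (mod 20). This is exactly n ≡ 18 (mod 20).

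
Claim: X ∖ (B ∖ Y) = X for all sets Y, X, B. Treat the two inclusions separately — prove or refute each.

Only the forward inclusion holds.

Forward inclusion. Let x ∈ X ∖ (B ∖ Y). Then either x ∈ X and x ∉ Y, B; or x ∈ Y ∩ X and x ∉ B; or x ∈ Y ∩ X ∩ B. In each case x ∈ X, so X ∖ (B ∖ Y) ⊆ X.

Reverse inclusion. This inclusion fails. Take Y = ∅, X = {1}, B = {1}; then 1 ∈ X but 1 ∉ X ∖ (B ∖ Y).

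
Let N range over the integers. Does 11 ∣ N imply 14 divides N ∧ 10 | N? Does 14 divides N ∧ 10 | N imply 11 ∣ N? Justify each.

[⇒] This fails: take N = 11. Certainly 11 ∣ 11, but 14 ∤ 11.

[⇐] This fails: take N = 70. Both 14 ∣ 70 and 10 ∣ 70, yet 70 is not a multiple of 11 (since 70 = 6·11 + 4), so 11 ∤ 70.

Both directions fail.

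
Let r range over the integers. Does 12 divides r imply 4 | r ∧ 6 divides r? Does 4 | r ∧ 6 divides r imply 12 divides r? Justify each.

[⇐] Suppose 4 ∣ r and 6 ∣ r. Any common multiple of 4 and 6 is a multiple of their lcm; here lcm(4, 6) = 4·6/gcd(4, 6) = 24/2 = 12, so 12 ∣ r.

[⇒] If 12 ∣ r, write r = 12q. Since 12 = 3·4, r = 4·(3q), so 4 ∣ r; and since 12 = 2·6, r = 6·(2q), so 6 ∣ r.

Both implications hold.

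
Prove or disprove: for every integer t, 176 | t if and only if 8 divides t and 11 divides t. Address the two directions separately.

(⟹) If 176 ∣ t, write t = 176q. Since 176 = 22·8, t = 8·(22q), so 8 ∣ t; and since 176 = 16·11, t = 11·(16q), so 11 ∣ t.

(⟸) This fails: take t = 88. Both 8 ∣ 88 and 11 ∣ 88, yet 88 is not a multiple of 176 (since 88 = 0·176 + 88), so 176 ∤ 88.

Not equivalent: only (⇒) holds.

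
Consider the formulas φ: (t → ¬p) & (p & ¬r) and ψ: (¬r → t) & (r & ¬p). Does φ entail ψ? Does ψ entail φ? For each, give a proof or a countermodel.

Forward direction. This fails. Under r = F, t = F, p = T, the left side is true but the right side is false.

Converse. This fails. Under r = T, t = F, p = F, the left side is false but the right side is true.

(⇒) fails and (⇐) fails.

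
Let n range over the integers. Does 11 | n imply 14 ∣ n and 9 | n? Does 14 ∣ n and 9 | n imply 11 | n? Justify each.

Neither implication holds.

(⇒) This fails: take n = 11. Certainly 11 ∣ 11, but 14 ∤ 11.

(⇐) This fails: take n = 126. Both 14 ∣ 126 and 9 ∣ 126, yet 126 is not a multiple of 11 (since 126 = 11·11 + 5), so 11 ∤ 126.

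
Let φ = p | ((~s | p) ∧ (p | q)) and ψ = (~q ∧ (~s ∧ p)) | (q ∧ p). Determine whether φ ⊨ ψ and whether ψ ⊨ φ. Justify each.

Converse. Assume the antecedent. If p is true, p | ((~s | p) ∧ (p | q)) reduces to true regardless of the other variables. If p is false, the antecedent cannot hold. Either way p | ((~s | p) ∧ (p | q)) holds.

Forward direction. This fails. Under p = F, q = T, s = F, the left side is true but the right side is false.

Only the converse holds.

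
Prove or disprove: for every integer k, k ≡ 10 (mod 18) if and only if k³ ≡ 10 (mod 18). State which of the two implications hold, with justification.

(⟹) Suppose k ≡ 10 (mod 18). Write k = 18j + 10. Then (18j + 10)³ = 5832j³ + 9720j² + 5400j + 1000 = 18(324j³ + 540j² + 300j + 55) + 10, so k³ ≡ 10 (mod 18).

(⟸) This fails: take k = 4. Then 4³ = 64 ≡ 10 (mod 18), yet 4 ≡ 4 (mod 18), not 10.

Only the forward implication holds.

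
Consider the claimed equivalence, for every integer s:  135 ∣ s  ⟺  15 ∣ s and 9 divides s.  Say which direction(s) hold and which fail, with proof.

[⇒] If 135 ∣ s, write s = 135q. Since 135 = 9·15, s = 15·(9q), so 15 ∣ s; and since 135 = 15·9, s = 9·(15q), so 9 ∣ s.

[⇐] This fails: take s = 45. Both 15 ∣ 45 and 9 ∣ 45, yet 45 is not a multiple of 135 (since 45 = 0·135 + 45), so 135 ∤ 45.

Only the forward implication holds.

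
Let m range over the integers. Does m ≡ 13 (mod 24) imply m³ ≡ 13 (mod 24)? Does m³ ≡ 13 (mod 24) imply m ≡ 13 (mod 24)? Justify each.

The biconditional holds.

(⇒) Suppose m ≡ 13 (mod 24). Write m = 24j + 13. Then (24j + 13)³ = 13824j³ + 22464j² + 12168j + 2197 = 24(576j³ + 936j² + 507j + 91) + 13, so m³ ≡ 13 (mod 24).

(⇐) Conversely, suppose m³ ≡ 13 (mod 24). The only residue r in {0, …, 23} with r³ ≡ 13 (mod 24) is r = 13, so m ≡ 13 (mod 24).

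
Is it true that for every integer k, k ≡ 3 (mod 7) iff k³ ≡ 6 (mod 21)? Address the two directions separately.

Neither direction holds.

(⇒) This fails: take k = 10. Then 10 ≡ 3 (mod 7), but 10³ = 1000 ≡ 13 (mod 21), not 6.

(⇐) This fails: take k = 6. Then 6³ = 216 ≡ 6 (mod 21), yet 6 ≡ 6 (mod 7), not 3.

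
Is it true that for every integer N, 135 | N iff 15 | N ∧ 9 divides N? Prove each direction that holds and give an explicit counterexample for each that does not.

Forward direction. If 135 ∣ N, write N = 135q. Since 135 = 9·15, N = 15·(9q), so 15 ∣ N; and since 135 = 15·9, N = 9·(15q), so 9 ∣ N.

Converse. This fails: take N = 45. Both 15 ∣ 45 and 9 ∣ 45, yet 45 is not a multiple of 135 (since 45 = 0·135 + 45), so 135 ∤ 45.

Only the forward implication holds.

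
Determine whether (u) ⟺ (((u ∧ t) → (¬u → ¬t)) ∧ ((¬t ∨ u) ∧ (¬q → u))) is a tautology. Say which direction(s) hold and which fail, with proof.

Forward direction. Assume the antecedent. If q is true, the antecedent forces (q = T, u = T, t = F) or (q = T, u = T, t = T), and the consequent holds there. If q is false, the antecedent forces (q = F, u = T, t = F) or (q = F, u = T, t = T), and the consequent holds there. Either way the consequent holds.

Converse. This fails. Under q = T, u = F, t = F, the left side is false but the right side is true.

Not equivalent: only (⇒) holds.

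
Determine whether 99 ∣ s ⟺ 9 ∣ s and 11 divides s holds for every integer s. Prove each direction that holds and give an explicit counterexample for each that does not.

The biconditional holds.

(→) If 99 ∣ s, write s = 99q. Since 99 = 11·9, s = 9·(11q), so 9 ∣ s; and since 99 = 9·11, s = 11·(9q), so 11 ∣ s.

(←) Suppose 9 ∣ s and 11 ∣ s. Any common multiple of 9 and 11 is a multiple of their lcm; here gcd(9, 11) = 1, so lcm(9, 11) = 9·11 = 99, so 99 ∣ s.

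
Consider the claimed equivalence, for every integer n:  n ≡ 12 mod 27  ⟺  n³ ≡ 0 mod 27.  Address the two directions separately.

Only the forward implication holds.

(⟹) Suppose n ≡ 12 mod 27. Write n = 27j + 12. Then (27j + 12)³ = 19683j³ + 26244j² + 11664j + 1728 = 27(729j³ + 972j² + 432j + 64) + 0, so n³ ≡ 0 (mod 27).

(⟸) This fails: take n = 0. Then 0³ = 0 ≡ 0 (mod 27), yet 0 ≡ 0 (mod 27), not 12.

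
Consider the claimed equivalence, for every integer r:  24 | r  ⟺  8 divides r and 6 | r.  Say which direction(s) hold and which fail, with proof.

Both implications hold.

(⇒) If 24 ∣ r, write r = 24q. Since 24 = 3·8, r = 8·(3q), so 8 ∣ r; and since 24 = 4·6, r = 6·(4q), so 6 ∣ r.

(⇐) Suppose 8 ∣ r and 6 ∣ r. Any common multiple of 8 and 6 is a multiple of their lcm; here lcm(8, 6) = 8·6/gcd(8, 6) = 48/2 = 24, so 24 ∣ r.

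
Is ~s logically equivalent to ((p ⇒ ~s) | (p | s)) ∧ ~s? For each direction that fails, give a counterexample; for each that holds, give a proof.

(→) Assume the antecedent. If s is true, the antecedent cannot hold. If s is false, ((p ⇒ ~s) | (p | s)) ∧ ~s reduces to true regardless of the other variables. Either way ((p ⇒ ~s) | (p | s)) ∧ ~s holds.

(←) Assume the antecedent. If s is true, the antecedent cannot hold. If s is false, ~s reduces to true regardless of the other variables. Either way ~s holds.

Both implications hold.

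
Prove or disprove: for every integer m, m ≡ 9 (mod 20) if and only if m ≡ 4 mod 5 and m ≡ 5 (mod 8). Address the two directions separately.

Forward direction. This fails: m = 9 gives 9 ≡ 9 (mod 20) but 9 ≡ 1 (mod 8), so the conjunction on the right does not hold.

Converse. If m ≡ 4 (mod 5) and m ≡ 5 (mod 8), then by the Chinese remainder theorem m ≡ 29 (mod 40). Since 29 ≡ 9 (mod 20) and 20 ∣ 40, we get m ≡ 9 (mod 20).

(⇒) fails; (⇐) holds.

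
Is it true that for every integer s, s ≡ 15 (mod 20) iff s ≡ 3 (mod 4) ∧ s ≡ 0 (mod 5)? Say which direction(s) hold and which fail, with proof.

Equivalent; both directions hold.

(→) Suppose s ≡ 15 (mod 20); write s = 20j + 15. Since 4 ∣ 20, reducing mod 4 gives s ≡ 15 ≡ 3 (mod 4); since 5 ∣ 20, reducing mod 5 gives s ≡ 15 ≡ 0 (mod 5).

(←) Conversely, if s ≡ 3 (mod 4) and s ≡ 0 (mod 5), then by the Chinese remainder theorem s ≡ 15 (mod 20). This is exactly s ≡ 15 (mod 20).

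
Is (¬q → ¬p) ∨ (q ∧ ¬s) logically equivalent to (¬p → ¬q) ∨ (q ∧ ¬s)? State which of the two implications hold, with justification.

Forward direction. This fails. Under p = F, s = T, q = T, the left side is true but the right side is false.

Converse. This fails. Under p = T, s = F, q = F, the left side is false but the right side is true.

Neither direction holds.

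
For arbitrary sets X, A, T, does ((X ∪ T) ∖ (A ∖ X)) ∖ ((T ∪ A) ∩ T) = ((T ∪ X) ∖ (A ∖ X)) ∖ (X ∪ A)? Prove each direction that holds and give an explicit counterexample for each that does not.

(⊆) fails and (⊇) fails.

(⟹) This inclusion fails. Take X = {1}, A = ∅, T = ∅; then 1 ∈ ((X ∪ T) ∖ (A ∖ X)) ∖ ((T ∪ A) ∩ T) but 1 ∉ ((T ∪ X) ∖ (A ∖ X)) ∖ (X ∪ A).

(⟸) This inclusion fails. Take X = ∅, A = ∅, T = {1}; then 1 ∈ ((T ∪ X) ∖ (A ∖ X)) ∖ (X ∪ A) but 1 ∉ ((X ∪ T) ∖ (A ∖ X)) ∖ ((T ∪ A) ∩ T).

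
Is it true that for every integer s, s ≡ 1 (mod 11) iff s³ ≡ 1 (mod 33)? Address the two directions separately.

Only the converse holds.

Forward direction. This fails: take s = 12. Then 12 ≡ 1 (mod 11), but 12³ = 1728 ≡ 12 (mod 33), not 1.

Converse. The residues r modulo 33 with r³ ≡ 1 (mod 33) are exactly {1}, and each is ≡ 1 (mod 11).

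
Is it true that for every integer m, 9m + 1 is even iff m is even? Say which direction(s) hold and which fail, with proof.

Both directions fail.

(⟹) This fails: m = 1 gives 9m + 1 = 10, which is even, but 1 is odd, not even.

(⟸) This also fails: m = 2 is even, but 9m + 1 = 19 is odd, not even.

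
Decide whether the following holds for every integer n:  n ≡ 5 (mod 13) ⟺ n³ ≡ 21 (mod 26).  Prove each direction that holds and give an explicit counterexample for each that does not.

(⇒) This fails: take n = 18. Then 18 ≡ 5 (mod 13), but 18³ = 5832 ≡ 8 (mod 26), not 21.

(⇐) This fails: take n = 15. Then 15³ = 3375 ≡ 21 (mod 26), yet 15 ≡ 2 (mod 13), not 5.

(⇒) fails and (⇐) fails.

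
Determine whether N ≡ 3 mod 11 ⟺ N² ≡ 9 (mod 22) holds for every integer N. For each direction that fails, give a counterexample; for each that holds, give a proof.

Neither implication holds.

(→) This fails: take N = 14. Then 14 ≡ 3 (mod 11), but 14² = 196 ≡ 20 (mod 22), not 9.

(←) This fails: take N = 19. Then 19² = 361 ≡ 9 (mod 22), yet 19 ≡ 8 (mod 11), not 3.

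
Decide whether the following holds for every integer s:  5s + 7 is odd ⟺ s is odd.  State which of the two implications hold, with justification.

[⇒] This fails: s = 2 gives 5s + 7 = 17, which is odd, but 2 is even, not odd.

[⇐] This also fails: s = 7 is odd, but 5s + 7 = 42 is even, not odd.

Neither direction holds.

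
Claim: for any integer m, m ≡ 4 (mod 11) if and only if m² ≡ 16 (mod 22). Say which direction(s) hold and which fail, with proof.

(⇒) This fails: take m = 15. Then 15 ≡ 4 (mod 11), but 15² = 225 ≡ 5 (mod 22), not 16.

(⇐) This fails: take m = 18. Then 18² = 324 ≡ 16 (mod 22), yet 18 ≡ 7 (mod 11), not 4.

Both directions fail.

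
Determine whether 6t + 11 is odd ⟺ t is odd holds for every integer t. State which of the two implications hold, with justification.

Only the converse holds.

Converse. Suppose t is odd. Since 6 is even, 6t is even for every t, so 6t + 11 has the same parity as 11, which is odd. Hence 6t + 11 is odd.

Forward direction. This fails: take t = 4. Then 6t + 11 = 35, which is odd, yet t = 4 is even, not odd.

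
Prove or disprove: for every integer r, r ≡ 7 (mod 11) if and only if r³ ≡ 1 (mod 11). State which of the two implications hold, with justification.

Neither direction holds.

(→) This fails: take r = 7. Then 7 ≡ 7 (mod 11), but 7³ = 343 ≡ 2 (mod 11), not 1.

(←) This fails: take r = 1. Then 1³ = 1 ≡ 1 (mod 11), yet 1 ≡ 1 (mod 11), not 7.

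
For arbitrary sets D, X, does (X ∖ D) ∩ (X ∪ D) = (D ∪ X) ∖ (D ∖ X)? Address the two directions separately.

The sets are not equal: only the forward inclusion holds.

Forward inclusion. Let x ∈ (X ∖ D) ∩ (X ∪ D). Then x ∈ X and x ∉ D, from which x ∈ (D ∪ X) ∖ (D ∖ X).

Reverse inclusion. This inclusion fails. Take D = {1}, X = {1}; then 1 ∈ (D ∪ X) ∖ (D ∖ X) but 1 ∉ (X ∖ D) ∩ (X ∪ D).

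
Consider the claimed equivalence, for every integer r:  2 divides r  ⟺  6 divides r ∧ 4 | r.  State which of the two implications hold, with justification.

(⟸) Suppose 6 ∣ r and 4 ∣ r. Any common multiple of 6 and 4 is a multiple of their lcm; here lcm(6, 4) = 6·4/gcd(6, 4) = 24/2 = 12, so 12 ∣ r. Since 2 ∣ 12, it follows that 2 ∣ r.

(⟹) This fails: take r = 2. Certainly 2 ∣ 2, but 6 ∤ 2.

Only the reverse direction holds.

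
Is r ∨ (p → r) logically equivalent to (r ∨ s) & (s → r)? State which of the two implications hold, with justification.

Only the reverse direction holds.

[⇐] Assume the antecedent. If r is true, r ∨ (p → r) reduces to true regardless of the other variables. If r is false, the antecedent cannot hold. Either way r ∨ (p → r) holds.

[⇒] This fails. Under r = F, p = F, s = F, the left side is true but the right side is false.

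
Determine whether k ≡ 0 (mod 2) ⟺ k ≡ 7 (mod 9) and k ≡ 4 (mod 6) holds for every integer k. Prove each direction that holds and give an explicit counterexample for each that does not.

[⇒] This fails: k = 0 gives 0 ≡ 0 (mod 2) but 0 ≡ 0 (mod 9), so the conjunction on the right does not hold.

[⇐] Conversely, if k ≡ 7 (mod 9) and k ≡ 4 (mod 6), then by the Chinese remainder theorem k ≡ 16 (mod 18). Since 16 ≡ 0 (mod 2) and 2 ∣ 18, we get k ≡ 0 (mod 2).

Not equivalent: only (⇐) holds.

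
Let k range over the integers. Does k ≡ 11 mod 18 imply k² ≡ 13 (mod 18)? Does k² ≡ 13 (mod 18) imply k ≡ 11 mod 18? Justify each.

(⇒) holds; (⇐) fails.

(→) Suppose k ≡ 11 mod 18. Write k = 18j + 11. Then (18j + 11)² = 324j² + 396j + 121 = 18(18j² + 22j + 6) + 13, so k² ≡ 13 (mod 18).

(←) This fails: take k = 7. Then 7² = 49 ≡ 13 (mod 18), yet 7 ≡ 7 (mod 18), not 11.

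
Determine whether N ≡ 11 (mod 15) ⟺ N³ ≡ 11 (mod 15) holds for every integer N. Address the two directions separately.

(⇒) Suppose N ≡ 11 (mod 15). Write N = 15j + 11. Then (15j + 11)³ = 3375j³ + 7425j² + 5445j + 1331 = 15(225j³ + 495j² + 363j + 88) + 11, so N³ ≡ 11 (mod 15).

(⇐) Conversely, suppose N³ ≡ 11 (mod 15). The only residue r in {0, …, 14} with r³ ≡ 11 (mod 15) is r = 11, so N ≡ 11 (mod 15).

Both directions hold; the statement is true.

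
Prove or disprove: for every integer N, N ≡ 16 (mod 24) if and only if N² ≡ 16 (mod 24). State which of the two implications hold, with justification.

(→) Suppose N ≡ 16 (mod 24). Write N = 24j + 16. Then (24j + 16)² = 576j² + 768j + 256 = 24(24j² + 32j + 10) + 16, so N² ≡ 16 (mod 24).

(←) This fails: take N = 4. Then 4² = 16 ≡ 16 (mod 24), yet 4 ≡ 4 (mod 24), not 16.

Only the forward implication holds.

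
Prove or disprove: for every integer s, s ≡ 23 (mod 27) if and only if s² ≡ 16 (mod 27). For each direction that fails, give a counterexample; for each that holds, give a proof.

Not equivalent: only (⇒) holds.

(⇒) Suppose s ≡ 23 (mod 27). Write s = 27j + 23. Then (27j + 23)² = 729j² + 1242j + 529 = 27(27j² + 46j + 19) + 16, so s² ≡ 16 (mod 27).

(⇐) This fails: take s = 4. Then 4² = 16 ≡ 16 (mod 27), yet 4 ≡ 4 (mod 27), not 23.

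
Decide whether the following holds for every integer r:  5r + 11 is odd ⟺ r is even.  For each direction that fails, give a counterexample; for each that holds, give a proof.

[⇒] Suppose 5r + 11 is odd. Since 5 is odd, 5r and r have the same parity, so 5r + 11 ≡ r + 11 (mod 2). As 11 is odd, 5r + 11 is odd exactly when r is even. Thus r is even.

[⇐] Conversely, suppose r is even; write r = 2j. Then 5r + 11 = 5·(2j) + 11 = 2·5j + 11, which is odd.

The biconditional holds.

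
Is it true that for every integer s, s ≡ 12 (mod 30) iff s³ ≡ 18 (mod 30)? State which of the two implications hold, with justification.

(⟹) Suppose s ≡ 12 (mod 30). Write s = 30j + 12. Then (30j + 12)³ = 27000j³ + 32400j² + 12960j + 1728 = 30(900j³ + 1080j² + 432j + 57) + 18, so s³ ≡ 18 (mod 30).

(⟸) Conversely, suppose s³ ≡ 18 (mod 30). The only residue r in {0, …, 29} with r³ ≡ 18 (mod 30) is r = 12, so s ≡ 12 (mod 30).

The biconditional holds.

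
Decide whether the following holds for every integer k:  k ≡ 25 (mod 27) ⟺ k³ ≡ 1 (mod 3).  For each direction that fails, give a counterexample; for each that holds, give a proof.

(→) Suppose k ≡ 25 (mod 27). Then k³ ≡ 25³ = 15625 (mod 27), and since 3 ∣ 27, also k³ ≡ 1 (mod 3).

(←) This fails: take k = 1. Then 1³ = 1 ≡ 1 (mod 3), yet 1 ≡ 1 (mod 27), not 25.

Only the forward implication holds.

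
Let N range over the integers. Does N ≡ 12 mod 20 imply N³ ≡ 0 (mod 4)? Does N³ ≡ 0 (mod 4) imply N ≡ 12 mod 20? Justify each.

Only the forward direction holds.

(⟹) Suppose N ≡ 12 (mod 20). Then N³ ≡ 12³ = 1728 (mod 20), and since 4 ∣ 20, also N³ ≡ 0 (mod 4).

(⟸) This fails: take N = 0. Then 0³ = 0 ≡ 0 (mod 4), yet 0 ≡ 0 (mod 20), not 12.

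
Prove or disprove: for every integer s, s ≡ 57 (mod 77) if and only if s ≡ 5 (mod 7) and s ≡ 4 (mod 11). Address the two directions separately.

(⇒) fails and (⇐) fails.

(⇒) This fails: s = 57 gives 57 ≡ 57 (mod 77) but 57 ≡ 1 (mod 7), so the conjunction on the right does not hold.

(⇐) This fails: s = 26 satisfies both congruences on the right (26 ≡ 5 mod 7 and 26 ≡ 4 mod 11) yet 26 ≡ 26 (mod 77), not 57.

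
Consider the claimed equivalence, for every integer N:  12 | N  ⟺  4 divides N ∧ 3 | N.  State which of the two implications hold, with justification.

Equivalent; both directions hold.

[⇒] If 12 ∣ N, write N = 12q. Since 12 = 3·4, N = 4·(3q), so 4 ∣ N; and since 12 = 4·3, N = 3·(4q), so 3 ∣ N.

[⇐] Suppose 4 ∣ N and 3 ∣ N. Any common multiple of 4 and 3 is a multiple of their lcm; here gcd(4, 3) = 1, so lcm(4, 3) = 4·3 = 12, so 12 ∣ N.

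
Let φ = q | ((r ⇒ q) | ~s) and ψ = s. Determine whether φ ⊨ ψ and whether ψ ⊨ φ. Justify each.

[⇒] This fails. Under r = F, q = F, s = F, the left side is true but the right side is false.

[⇐] This fails. Under r = T, q = F, s = T, the left side is false but the right side is true.

Neither direction holds.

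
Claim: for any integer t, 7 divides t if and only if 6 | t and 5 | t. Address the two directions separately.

(⟹) This fails: take t = 7. Certainly 7 ∣ 7, but 6 ∤ 7.

(⟸) This fails: take t = 30. Both 6 ∣ 30 and 5 ∣ 30, yet 30 is not a multiple of 7 (since 30 = 4·7 + 2), so 7 ∤ 30.

(⇒) fails and (⇐) fails.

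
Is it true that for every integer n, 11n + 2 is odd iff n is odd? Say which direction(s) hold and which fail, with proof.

(⇐) Suppose n is odd; write n = 2j + 1. Then 11n + 2 = 11·(2j + 1) + 2 = 2·11j + 13, which is odd.

(⇒) Suppose 11n + 2 is odd. Since 11 is odd, 11n and n have the same parity, so 11n + 2 ≡ n + 2 (mod 2). As 2 is even, 11n + 2 is odd exactly when n is odd. Thus n is odd.

Equivalent; both directions hold.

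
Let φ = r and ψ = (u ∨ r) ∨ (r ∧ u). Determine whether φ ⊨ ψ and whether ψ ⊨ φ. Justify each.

Forward direction. Assume the antecedent. If r is true, (u ∨ r) ∨ (r ∧ u) reduces to true regardless of the other variables. If r is false, the antecedent cannot hold. Either way (u ∨ r) ∨ (r ∧ u) holds.

Converse. This fails. Under r = F, u = T, the left side is false but the right side is true.

Not equivalent: only (⇒) holds.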